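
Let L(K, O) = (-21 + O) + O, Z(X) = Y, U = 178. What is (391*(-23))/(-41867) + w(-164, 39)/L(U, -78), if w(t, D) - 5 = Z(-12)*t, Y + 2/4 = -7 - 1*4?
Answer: -77578736/7410459 ≈ -10.469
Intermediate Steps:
Y = -23/2 (Y = -½ + (-7 - 1*4) = -½ + (-7 - 4) = -½ - 11 = -23/2 ≈ -11.500)
Z(X) = -23/2
L(K, O) = -21 + 2*O
w(t, D) = 5 - 23*t/2
(391*(-23))/(-41867) + w(-164, 39)/L(U, -78) = (391*(-23))/(-41867) + (5 - 23/2*(-164))/(-21 + 2*(-78)) = -8993*(-1/41867) + (5 + 1886)/(-21 - 156) = 8993/41867 + 1891/(-177) = 8993/41867 + 1891*(-1/177) = 8993/41867 - 1891/177 = -77578736/7410459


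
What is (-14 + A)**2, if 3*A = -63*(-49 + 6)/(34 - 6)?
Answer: 5329/16 ≈ 333.06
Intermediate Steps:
A = 129/4 (A = (-63*(-49 + 6)/(34 - 6))/3 = (-63/(28/(-43)))/3 = (-63/(28*(-1/43)))/3 = (-63/(-28/43))/3 = (-63*(-43/28))/3 = (1/3)*(387/4) = 129/4 ≈ 32.250)
(-14 + A)**2 = (-14 + 129/4)**2 = (73/4)**2 = 5329/16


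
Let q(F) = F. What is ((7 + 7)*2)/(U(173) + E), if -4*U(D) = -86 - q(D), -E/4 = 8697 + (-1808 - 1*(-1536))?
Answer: -112/134541 ≈ -0.00083246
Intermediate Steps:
E = -33700 (E = -4*(8697 + (-1808 - 1*(-1536))) = -4*(8697 + (-1808 + 1536)) = -4*(8697 - 272) = -4*8425 = -33700)
U(D) = 43/2 + D/4 (U(D) = -(-86 - D)/4 = 43/2 + D/4)
((7 + 7)*2)/(U(173) + E) = ((7 + 7)*2)/((43/2 + (¼)*173) - 33700) = (14*2)/((43/2 + 173/4) - 33700) = 28/(259/4 - 33700) = 28/(-134541/4) = -4/134541*28 = -112/134541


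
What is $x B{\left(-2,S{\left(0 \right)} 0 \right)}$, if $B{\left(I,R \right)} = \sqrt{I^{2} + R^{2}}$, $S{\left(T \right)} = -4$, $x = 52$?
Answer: $104$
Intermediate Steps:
$x B{\left(-2,S{\left(0 \right)} 0 \right)} = 52 \sqrt{\left(-2\right)^{2} + \left(\left(-4\right) 0\right)^{2}} = 52 \sqrt{4 + 0^{2}} = 52 \sqrt{4 + 0} = 52 \sqrt{4} = 52 \cdot 2 = 104$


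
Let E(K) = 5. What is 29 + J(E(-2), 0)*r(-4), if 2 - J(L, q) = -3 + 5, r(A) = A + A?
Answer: 29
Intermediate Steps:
r(A) = 2*A
J(L, q) = 0 (J(L, q) = 2 - (-3 + 5) = 2 - 1*2 = 2 - 2 = 0)
29 + J(E(-2), 0)*r(-4) = 29 + 0*(2*(-4)) = 29 + 0*(-8) = 29 + 0 = 29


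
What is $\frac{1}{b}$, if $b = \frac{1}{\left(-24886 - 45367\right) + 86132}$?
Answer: $15879$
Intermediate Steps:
$b = \frac{1}{15879}$ ($b = \frac{1}{-70253 + 86132} = \frac{1}{15879} \approx 6.2976 \cdot 10^{-5}$)
$\frac{1}{b} = \frac{1}{\frac{1}{15879}} = 15879$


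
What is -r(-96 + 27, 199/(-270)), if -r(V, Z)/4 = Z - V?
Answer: 36862/135 ≈ 273.05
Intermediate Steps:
r(V, Z) = -4*Z + 4*V (r(V, Z) = -4*(Z - V) = -4*Z + 4*V)
-r(-96 + 27, 199/(-270)) = -(-796/(-270) + 4*(-96 + 27)) = -(-796*(-1)/270 + 4*(-69)) = -(-4*(-199/270) - 276) = -(398/135 - 276) = -1*(-36862/135) = 36862/135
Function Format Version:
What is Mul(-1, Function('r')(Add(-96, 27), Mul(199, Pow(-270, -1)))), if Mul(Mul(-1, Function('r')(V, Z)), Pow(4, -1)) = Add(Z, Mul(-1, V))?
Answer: Rational(36862, 135) ≈ 273.05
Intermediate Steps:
Function('r')(V, Z) = Add(Mul(-4, Z), Mul(4, V)) (Function('r')(V, Z) = Mul(-4, Add(Z, Mul(-1, V))) = Add(Mul(-4, Z), Mul(4, V)))
Mul(-1, Function('r')(Add(-96, 27), Mul(199, Pow(-270, -1)))) = Mul(-1, Add(Mul(-4, Mul(199, Pow(-270, -1))), Mul(4, Add(-96, 27)))) = Mul(-1, Add(Mul(-4, Mul(199, Rational(-1, 270))), Mul(4, -69))) = Mul(-1, Add(Mul(-4, Rational(-199, 270)), -276)) = Mul(-1, Add(Rational(398, 135), -276)) = Mul(-1, Rational(-36862, 135)) = Rational(36862, 135)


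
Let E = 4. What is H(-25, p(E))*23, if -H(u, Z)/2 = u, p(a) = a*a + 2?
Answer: 1150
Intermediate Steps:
p(a) = 2 + a² (p(a) = a² + 2 = 2 + a²)
H(u, Z) = -2*u
H(-25, p(E))*23 = -2*(-25)*23 = 50*23 = 1150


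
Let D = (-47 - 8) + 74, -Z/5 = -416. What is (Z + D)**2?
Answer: 4405801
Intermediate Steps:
Z = 2080 (Z = -5*(-416) = 2080)
D = 19 (D = -55 + 74 = 19)
(Z + D)**2 = (2080 + 19)**2 = 2099**2 = 4405801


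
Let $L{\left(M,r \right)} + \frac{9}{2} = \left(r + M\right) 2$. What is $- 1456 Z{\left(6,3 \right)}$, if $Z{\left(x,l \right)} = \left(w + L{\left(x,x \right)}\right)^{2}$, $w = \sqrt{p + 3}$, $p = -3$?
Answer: $-553644$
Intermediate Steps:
$L{\left(M,r \right)} = - \frac{9}{2} + 2 M + 2 r$ ($L{\left(M,r \right)} = - \frac{9}{2} + \left(r + M\right) 2 = - \frac{9}{2} + \left(M + r\right) 2 = - \frac{9}{2} + \left(2 M + 2 r\right) = - \frac{9}{2} + 2 M + 2 r$)
$w = 0$ ($w = \sqrt{-3 + 3} = \sqrt{0} = 0$)
$Z{\left(x,l \right)} = \left(- \frac{9}{2} + 4 x\right)^{2}$ ($Z{\left(x,l \right)} = \left(0 + \left(- \frac{9}{2} + 2 x + 2 x\right)\right)^{2} = \left(0 + \left(- \frac{9}{2} + 4 x\right)\right)^{2} = \left(- \frac{9}{2} + 4 x\right)^{2}$)
$- 1456 Z{\left(6,3 \right)} = - 1456 \frac{\left(-9 + 8 \cdot 6\right)^{2}}{4} = - 1456 \frac{\left(-9 + 48\right)^{2}}{4} = - 1456 \frac{39^{2}}{4} = - 1456 \cdot \frac{1}{4} \cdot 1521 = \left(-1456\right) \frac{1521}{4} = -553644$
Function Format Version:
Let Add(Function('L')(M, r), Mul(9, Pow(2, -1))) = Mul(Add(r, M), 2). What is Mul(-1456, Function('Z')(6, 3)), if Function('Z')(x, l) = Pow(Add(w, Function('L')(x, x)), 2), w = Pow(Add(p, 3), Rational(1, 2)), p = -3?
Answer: -553644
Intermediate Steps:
Function('L')(M, r) = Add(Rational(-9, 2), Mul(2, M), Mul(2, r)) (Function('L')(M, r) = Add(Rational(-9, 2), Mul(Add(r, M), 2)) = Add(Rational(-9, 2), Mul(Add(M, r), 2)) = Add(Rational(-9, 2), Add(Mul(2, M), Mul(2, r))) = Add(Rational(-9, 2), Mul(2, M), Mul(2, r)))
w = 0 (w = Pow(Add(-3, 3), Rational(1, 2)) = Pow(0, Rational(1, 2)) = 0)
Function('Z')(x, l) = Pow(Add(Rational(-9, 2), Mul(4, x)), 2) (Function('Z')(x, l) = Pow(Add(0, Add(Rational(-9, 2), Mul(2, x), Mul(2, x))), 2) = Pow(Add(0, Add(Rational(-9, 2), Mul(4, x))), 2) = Pow(Add(Rational(-9, 2), Mul(4, x)), 2))
Mul(-1456, Function('Z')(6, 3)) = Mul(-1456, Mul(Rational(1, 4), Pow(Add(-9, Mul(8, 6)), 2))) = Mul(-1456, Mul(Rational(1, 4), Pow(Add(-9, 48), 2))) = Mul(-1456, Mul(Rational(1, 4), Pow(39, 2))) = Mul(-1456, Mul(Rational(1, 4), 1521)) = Mul(-1456, Rational(1521, 4)) = -553644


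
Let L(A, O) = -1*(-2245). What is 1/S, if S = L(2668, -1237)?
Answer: 1/2245 ≈ 0.00044543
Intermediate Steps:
L(A, O) = 2245
S = 2245
1/S = 1/2245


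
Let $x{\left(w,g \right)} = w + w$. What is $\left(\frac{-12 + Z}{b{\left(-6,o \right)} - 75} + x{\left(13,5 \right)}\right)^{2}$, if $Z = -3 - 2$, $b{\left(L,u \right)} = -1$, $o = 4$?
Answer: $\frac{3972049}{5776} \approx 687.68$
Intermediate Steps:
$x{\left(w,g \right)} = 2 w$
$Z = -5$
$\left(\frac{-12 + Z}{b{\left(-6,o \right)} - 75} + x{\left(13,5 \right)}\right)^{2} = \left(\frac{-12 - 5}{-1 - 75} + 2 \cdot 13\right)^{2} = \left(- \frac{17}{-76} + 26\right)^{2} = \left(\left(-17\right) \left(- \frac{1}{76}\right) + 26\right)^{2} = \left(\frac{17}{76} + 26\right)^{2} = \left(\frac{1993}{76}\right)^{2} = \frac{3972049}{5776}$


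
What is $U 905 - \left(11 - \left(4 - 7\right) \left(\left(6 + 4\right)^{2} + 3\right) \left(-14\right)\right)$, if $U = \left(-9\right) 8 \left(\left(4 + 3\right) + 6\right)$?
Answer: $-842765$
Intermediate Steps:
$U = -936$ ($U = - 72 \left(7 + 6\right) = \left(-72\right) 13 = -936$)
$U 905 - \left(11 - \left(4 - 7\right) \left(\left(6 + 4\right)^{2} + 3\right) \left(-14\right)\right) = \left(-936\right) 905 - \left(11 - \left(4 - 7\right) \left(\left(6 + 4\right)^{2} + 3\right) \left(-14\right)\right) = -847080 - \left(11 - - 3 \left(10^{2} + 3\right) \left(-14\right)\right) = -847080 - \left(11 - - 3 \left(100 + 3\right) \left(-14\right)\right) = -847080 - \left(11 - \left(-3\right) 103 \left(-14\right)\right) = -847080 - -4315 = -847080 + \left(4326 - 11\right) = -847080 + 4315 = -842765$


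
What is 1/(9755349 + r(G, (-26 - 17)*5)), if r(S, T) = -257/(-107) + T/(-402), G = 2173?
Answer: 43014/419616708205 ≈ 1.0251e-7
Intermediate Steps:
r(S, T) = 257/107 - T/402 (r(S, T) = -257*(-1/107) + T*(-1/402) = 257/107 - T/402)
1/(9755349 + r(G, (-26 - 17)*5)) = 1/(9755349 + (257/107 - (-26 - 17)*5/402)) = 1/(9755349 + (257/107 - (-43)*5/402)) = 1/(9755349 + (257/107 - 1/402*(-215))) = 1/(9755349 + (257/107 + 215/402)) = 1/(9755349 + 126319/43014) = 1/(419616708205/43014) = 43014/419616708205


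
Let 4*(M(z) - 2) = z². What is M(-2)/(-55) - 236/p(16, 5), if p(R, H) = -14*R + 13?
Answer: 12347/11605 ≈ 1.0639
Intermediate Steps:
M(z) = 2 + z²/4
p(R, H) = 13 - 14*R
M(-2)/(-55) - 236/p(16, 5) = (2 + (¼)*(-2)²)/(-55) - 236/(13 - 14*16) = (2 + (¼)*4)*(-1/55) - 236/(13 - 224) = (2 + 1)*(-1/55) - 236/(-211) = 3*(-1/55) - 236*(-1/211) = -3/55 + 236/211 = 12347/11605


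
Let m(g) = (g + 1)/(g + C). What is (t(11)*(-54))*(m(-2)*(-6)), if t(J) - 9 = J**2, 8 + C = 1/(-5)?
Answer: 70200/17 ≈ 4129.4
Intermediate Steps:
C = -41/5 (C = -8 + 1/(-5) = -8 - 1/5 = -41/5 ≈ -8.2000)
t(J) = 9 + J**2
m(g) = (1 + g)/(-41/5 + g) (m(g) = (g + 1)/(g - 41/5) = (1 + g)/(-41/5 + g))
(t(11)*(-54))*(m(-2)*(-6)) = ((9 + 11**2)*(-54))*((5*(1 - 2)/(-41 + 5*(-2)))*(-6)) = ((9 + 121)*(-54))*((5*(-1)/(-41 - 10))*(-6)) = (130*(-54))*((5*(-1)/(-51))*(-6)) = -7020*5*(-1/51)*(-1)*(-6) = -11700*(-6)/17 = -7020*(-10/17) = 70200/17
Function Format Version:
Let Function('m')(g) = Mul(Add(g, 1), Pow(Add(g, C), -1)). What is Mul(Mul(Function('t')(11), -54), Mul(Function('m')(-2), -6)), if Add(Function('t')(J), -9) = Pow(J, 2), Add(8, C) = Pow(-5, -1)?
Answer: Rational(70200, 17) ≈ 4129.4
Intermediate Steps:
C = Rational(-41, 5) (C = Add(-8, Pow(-5, -1)) = Add(-8, Rational(-1, 5)) = Rational(-41, 5) ≈ -8.2000)
Function('t')(J) = Add(9, Pow(J, 2))
Function('m')(g) = Mul(Pow(Add(Rational(-41, 5), g), -1), Add(1, g)) (Function('m')(g) = Mul(Add(g, 1), Pow(Add(g, Rational(-41, 5)), -1)) = Mul(Add(1, g), Pow(Add(Rational(-41, 5), g), -1)) = Mul(Pow(Add(Rational(-41, 5), g), -1), Add(1, g)))
Mul(Mul(Function('t')(11), -54), Mul(Function('m')(-2), -6)) = Mul(Mul(Add(9, Pow(11, 2)), -54), Mul(Mul(5, Pow(Add(-41, Mul(5, -2)), -1), Add(1, -2)), -6)) = Mul(Mul(Add(9, 121), -54), Mul(Mul(5, Pow(Add(-41, -10), -1), -1), -6)) = Mul(Mul(130, -54), Mul(Mul(5, Pow(-51, -1), -1), -6)) = Mul(-7020, Mul(Mul(5, Rational(-1, 51), -1), -6)) = Mul(-7020, Mul(Rational(5, 51), -6)) = Mul(-7020, Rational(-10, 17)) = Rational(70200, 17)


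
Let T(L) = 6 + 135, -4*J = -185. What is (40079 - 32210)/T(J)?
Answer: 2623/47 ≈ 55.809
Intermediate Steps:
J = 185/4 (J = -1/4*(-185) = 185/4 ≈ 46.250)
T(L) = 141
(40079 - 32210)/T(J) = (40079 - 32210)/141 = 7869*(1/141) = 2623/47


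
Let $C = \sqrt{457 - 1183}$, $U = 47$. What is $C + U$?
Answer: $47 + 11 i \sqrt{6} \approx 47.0 + 26.944 i$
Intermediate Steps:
$C = 11 i \sqrt{6}$ ($C = \sqrt{-726} = 11 i \sqrt{6} \approx 26.944 i$)
$C + U = 11 i \sqrt{6} + 47 = 47 + 11 i \sqrt{6}$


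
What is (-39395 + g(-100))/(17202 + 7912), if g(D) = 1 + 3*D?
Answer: -19847/12557 ≈ -1.5806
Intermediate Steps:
(-39395 + g(-100))/(17202 + 7912) = (-39395 + (1 + 3*(-100)))/(17202 + 7912) = (-39395 + (1 - 300))/25114 = (-39395 - 299)*(1/25114) = -39694*1/25114 = -19847/12557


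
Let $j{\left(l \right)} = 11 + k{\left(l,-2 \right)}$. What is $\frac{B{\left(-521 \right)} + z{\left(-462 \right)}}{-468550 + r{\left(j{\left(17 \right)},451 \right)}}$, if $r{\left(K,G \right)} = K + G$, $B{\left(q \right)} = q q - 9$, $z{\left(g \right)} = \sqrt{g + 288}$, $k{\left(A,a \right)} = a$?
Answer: $- \frac{19388}{33435} - \frac{i \sqrt{174}}{468090} \approx -0.57987 - 2.818 \cdot 10^{-5} i$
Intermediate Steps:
$j{\left(l \right)} = 9$ ($j{\left(l \right)} = 11 - 2 = 9$)
$z{\left(g \right)} = \sqrt{288 + g}$
$B{\left(q \right)} = -9 + q^{2}$ ($B{\left(q \right)} = q^{2} - 9 = -9 + q^{2}$)
$r{\left(K,G \right)} = G + K$
$\frac{B{\left(-521 \right)} + z{\left(-462 \right)}}{-468550 + r{\left(j{\left(17 \right)},451 \right)}} = \frac{\left(-9 + \left(-521\right)^{2}\right) + \sqrt{288 - 462}}{-468550 + \left(451 + 9\right)} = \frac{\left(-9 + 271441\right) + \sqrt{-174}}{-468550 + 460} = \frac{271432 + i \sqrt{174}}{-468090} = \left(271432 + i \sqrt{174}\right) \left(- \frac{1}{468090}\right) = - \frac{19388}{33435} - \frac{i \sqrt{174}}{468090}$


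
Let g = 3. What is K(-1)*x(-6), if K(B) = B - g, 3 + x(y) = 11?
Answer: -32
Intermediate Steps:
x(y) = 8 (x(y) = -3 + 11 = 8)
K(B) = -3 + B (K(B) = B - 1*3 = B - 3 = -3 + B)
K(-1)*x(-6) = (-3 - 1)*8 = -4*8 = -32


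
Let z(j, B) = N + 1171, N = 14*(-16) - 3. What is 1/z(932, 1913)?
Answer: 1/944 ≈ 0.0010593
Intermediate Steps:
N = -227 (N = -224 - 3 = -227)
z(j, B) = 944 (z(j, B) = -227 + 1171 = 944)
1/z(932, 1913) = 1/944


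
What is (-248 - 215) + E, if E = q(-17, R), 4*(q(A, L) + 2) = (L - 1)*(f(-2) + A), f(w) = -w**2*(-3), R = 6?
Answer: -1885/4 ≈ -471.25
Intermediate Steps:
f(w) = 3*w**2
q(A, L) = -2 + (-1 + L)*(12 + A)/4 (q(A, L) = -2 + ((L - 1)*(3*(-2)**2 + A))/4 = -2 + ((-1 + L)*(3*4 + A))/4 = -2 + ((-1 + L)*(12 + A))/4 = -2 + (-1 + L)*(12 + A)/4)
E = -33/4 (E = -5 + 3*6 - 1/4*(-17) + (1/4)*(-17)*6 = -5 + 18 + 17/4 - 51/2 = -33/4 ≈ -8.2500)
(-248 - 215) + E = (-248 - 215) - 33/4 = -463 - 33/4 = -1885/4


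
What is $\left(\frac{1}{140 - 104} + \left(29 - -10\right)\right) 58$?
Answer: $\frac{40745}{18} \approx 2263.6$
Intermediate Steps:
$\left(\frac{1}{140 - 104} + \left(29 - -10\right)\right) 58 = \left(\frac{1}{36} + \left(29 + 10\right)\right) 58 = \left(\frac{1}{36} + 39\right) 58 = \frac{1405}{36} \cdot 58 = \frac{40745}{18}$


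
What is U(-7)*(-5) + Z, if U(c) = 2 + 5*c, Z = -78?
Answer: 87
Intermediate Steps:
U(-7)*(-5) + Z = (2 + 5*(-7))*(-5) - 78 = (2 - 35)*(-5) - 78 = -33*(-5) - 78 = 165 - 78 = 87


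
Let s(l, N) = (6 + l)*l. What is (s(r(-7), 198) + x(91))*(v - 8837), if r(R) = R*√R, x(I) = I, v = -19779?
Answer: 7211232 + 1201872*I*√7 ≈ 7.2112e+6 + 3.1799e+6*I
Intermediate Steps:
r(R) = R^(3/2)
s(l, N) = l*(6 + l)
(s(r(-7), 198) + x(91))*(v - 8837) = ((-7)^(3/2)*(6 + (-7)^(3/2)) + 91)*(-19779 - 8837) = ((-7*I*√7)*(6 - 7*I*√7) + 91)*(-28616) = (-7*I*√7*(6 - 7*I*√7) + 91)*(-28616) = (91 - 7*I*√7*(6 - 7*I*√7))*(-28616) = -2604056 + 200312*I*√7*(6 - 7*I*√7)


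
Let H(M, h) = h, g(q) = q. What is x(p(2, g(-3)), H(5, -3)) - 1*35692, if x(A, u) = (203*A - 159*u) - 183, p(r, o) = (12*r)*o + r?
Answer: -49608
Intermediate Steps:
p(r, o) = r + 12*o*r (p(r, o) = 12*o*r + r = r + 12*o*r)
x(A, u) = -183 - 159*u + 203*A (x(A, u) = (-159*u + 203*A) - 183 = -183 - 159*u + 203*A)
x(p(2, g(-3)), H(5, -3)) - 1*35692 = (-183 - 159*(-3) + 203*(2*(1 + 12*(-3)))) - 1*35692 = (-183 + 477 + 203*(2*(1 - 36))) - 35692 = (-183 + 477 + 203*(2*(-35))) - 35692 = (-183 + 477 + 203*(-70)) - 35692 = (-183 + 477 - 14210) - 35692 = -13916 - 35692 = -49608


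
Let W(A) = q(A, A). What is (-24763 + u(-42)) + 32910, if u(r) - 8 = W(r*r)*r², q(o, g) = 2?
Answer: 11683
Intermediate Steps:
W(A) = 2
u(r) = 8 + 2*r²
(-24763 + u(-42)) + 32910 = (-24763 + (8 + 2*(-42)²)) + 32910 = (-24763 + (8 + 2*1764)) + 32910 = (-24763 + (8 + 3528)) + 32910 = (-24763 + 3536) + 32910 = -21227 + 32910 = 11683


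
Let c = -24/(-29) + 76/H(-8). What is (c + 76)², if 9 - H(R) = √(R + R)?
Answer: 55595624448/7912969 + 143458816*I/272861 ≈ 7025.9 + 525.76*I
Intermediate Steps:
H(R) = 9 - √2*√R (H(R) = 9 - √(R + R) = 9 - √(2*R) = 9 - √2*√R)
c = 24/29 + 76*(9 + 4*I)/97 (c = -24/(-29) + 76/(9 - √2*√(-8)) = -24*(-1/29) + 76/(9 - √2*2*I*√2) = 24/29 + 76/(9 - 4*I) = 24/29 + 76*((9 + 4*I)/97) = 24/29 + 76*(9 + 4*I)/97 ≈ 7.8791 + 3.134*I)
(c + 76)² = ((22164/2813 + 304*I/97) + 76)² = (235952/2813 + 304*I/97)²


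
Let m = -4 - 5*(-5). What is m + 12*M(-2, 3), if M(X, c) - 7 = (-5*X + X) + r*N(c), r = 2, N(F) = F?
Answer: 273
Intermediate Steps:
m = 21 (m = -4 + 25 = 21)
M(X, c) = 7 - 4*X + 2*c (M(X, c) = 7 + ((-5*X + X) + 2*c) = 7 + (-4*X + 2*c) = 7 - 4*X + 2*c)
m + 12*M(-2, 3) = 21 + 12*(7 - 4*(-2) + 2*3) = 21 + 12*(7 + 8 + 6) = 21 + 12*21 = 21 + 252 = 273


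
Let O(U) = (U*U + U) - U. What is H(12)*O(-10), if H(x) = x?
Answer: 1200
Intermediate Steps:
O(U) = U² (O(U) = (U² + U) - U = (U + U²) - U = U²)
H(12)*O(-10) = 12*(-10)² = 12*100 = 1200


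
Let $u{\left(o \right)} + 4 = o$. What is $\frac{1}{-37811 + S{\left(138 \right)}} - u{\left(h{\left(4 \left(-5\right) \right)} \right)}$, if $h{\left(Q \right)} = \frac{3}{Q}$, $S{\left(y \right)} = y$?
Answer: $\frac{3126839}{753460} \approx 4.15$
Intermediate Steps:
$u{\left(o \right)} = -4 + o$
$\frac{1}{-37811 + S{\left(138 \right)}} - u{\left(h{\left(4 \left(-5\right) \right)} \right)} = \frac{1}{-37811 + 138} - \left(-4 + \frac{3}{4 \left(-5\right)}\right) = \frac{1}{-37673} - \left(-4 + \frac{3}{-20}\right) = - \frac{1}{37673} - \left(-4 + 3 \left(- \frac{1}{20}\right)\right) = - \frac{1}{37673} - \left(-4 - \frac{3}{20}\right) = - \frac{1}{37673} - - \frac{83}{20} = - \frac{1}{37673} + \frac{83}{20} = \frac{3126839}{753460}$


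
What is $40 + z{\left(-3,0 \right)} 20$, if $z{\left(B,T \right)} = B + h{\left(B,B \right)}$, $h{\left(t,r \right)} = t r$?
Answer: $160$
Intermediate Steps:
$h{\left(t,r \right)} = r t$
$z{\left(B,T \right)} = B + B^{2}$ ($z{\left(B,T \right)} = B + B B = B + B^{2}$)
$40 + z{\left(-3,0 \right)} 20 = 40 + - 3 \left(1 - 3\right) 20 = 40 + \left(-3\right) \left(-2\right) 20 = 40 + 6 \cdot 20 = 40 + 120 = 160$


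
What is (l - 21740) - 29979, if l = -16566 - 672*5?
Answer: -71645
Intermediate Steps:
l = -19926 (l = -16566 - 3360 = -19926)
(l - 21740) - 29979 = (-19926 - 21740) - 29979 = -41666 - 29979 = -71645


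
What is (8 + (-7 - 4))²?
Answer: 9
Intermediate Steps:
(8 + (-7 - 4))² = (8 - 11)² = (-3)² = 9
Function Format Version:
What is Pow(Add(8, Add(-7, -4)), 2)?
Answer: 9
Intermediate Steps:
Pow(Add(8, Add(-7, -4)), 2) = Pow(Add(8, -11), 2) = Pow(-3, 2) = 9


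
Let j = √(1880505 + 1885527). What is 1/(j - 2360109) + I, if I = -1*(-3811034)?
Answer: 7075960453324285919/1856703575283 - 4*√26153/1856703575283 ≈ 3.8110e+6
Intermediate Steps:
I = 3811034
j = 12*√26153 (j = √3766032 = 12*√26153 ≈ 1940.6)
1/(j - 2360109) + I = 1/(12*√26153 - 2360109) + 3811034 = 1/(-2360109 + 12*√26153) + 3811034 = 3811034 + 1/(-2360109 + 12*√26153)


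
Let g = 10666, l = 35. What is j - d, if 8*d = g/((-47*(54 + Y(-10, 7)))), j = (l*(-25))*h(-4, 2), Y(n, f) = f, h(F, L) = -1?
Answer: 10039833/11468 ≈ 875.46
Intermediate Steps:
j = 875 (j = (35*(-25))*(-1) = -875*(-1) = 875)
d = -5333/11468 (d = (10666/((-47*(54 + 7))))/8 = (10666/((-47*61)))/8 = (10666/(-2867))/8 = (10666*(-1/2867))/8 = (⅛)*(-10666/2867) = -5333/11468 ≈ -0.46503)
j - d = 875 - 1*(-5333/11468) = 875 + 5333/11468 = 10039833/11468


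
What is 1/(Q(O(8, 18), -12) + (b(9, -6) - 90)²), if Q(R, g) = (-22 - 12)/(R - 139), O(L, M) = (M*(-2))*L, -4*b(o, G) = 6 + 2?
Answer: 427/3614162 ≈ 0.00011815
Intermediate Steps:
b(o, G) = -2 (b(o, G) = -(6 + 2)/4 = -¼*8 = -2)
O(L, M) = -2*L*M (O(L, M) = (-2*M)*L = -2*L*M)
Q(R, g) = -34/(-139 + R)
1/(Q(O(8, 18), -12) + (b(9, -6) - 90)²) = 1/(-34/(-139 - 2*8*18) + (-2 - 90)²) = 1/(-34/(-139 - 288) + (-92)²) = 1/(-34/(-427) + 8464) = 1/(-34*(-1/427) + 8464) = 1/(34/427 + 8464) = 1/(3614162/427) = 427/3614162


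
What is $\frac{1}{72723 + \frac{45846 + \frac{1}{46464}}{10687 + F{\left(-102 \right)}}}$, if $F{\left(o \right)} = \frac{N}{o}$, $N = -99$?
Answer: $\frac{8442299712}{613985575161041} \approx 1.375 \cdot 10^{-5}$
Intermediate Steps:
$F{\left(o \right)} = - \frac{99}{o}$
$\frac{1}{72723 + \frac{45846 + \frac{1}{46464}}{10687 + F{\left(-102 \right)}}} = \frac{1}{72723 + \frac{45846 + \frac{1}{46464}}{10687 - \frac{99}{-102}}} = \frac{1}{72723 + \frac{45846 + \frac{1}{46464}}{10687 - - \frac{33}{34}}} = \frac{1}{72723 + \frac{2130188545}{46464 \left(10687 + \frac{33}{34}\right)}} = \frac{1}{72723 + \frac{2130188545}{46464 \cdot \frac{363391}{34}}} = \frac{1}{72723 + \frac{2130188545}{46464} \cdot \frac{34}{363391}} = \frac{1}{72723 + \frac{36213205265}{8442299712}} = \frac{1}{\frac{613985575161041}{8442299712}} = \frac{8442299712}{613985575161041}$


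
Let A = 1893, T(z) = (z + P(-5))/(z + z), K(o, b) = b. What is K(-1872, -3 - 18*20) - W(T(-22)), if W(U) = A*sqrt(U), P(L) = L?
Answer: -363 - 5679*sqrt(33)/22 ≈ -1845.9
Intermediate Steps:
T(z) = (-5 + z)/(2*z) (T(z) = (z - 5)/(z + z) = (-5 + z)/((2*z)) = (-5 + z)*(1/(2*z)) = (-5 + z)/(2*z))
W(U) = 1893*sqrt(U)
K(-1872, -3 - 18*20) - W(T(-22)) = (-3 - 18*20) - 1893*sqrt((1/2)*(-5 - 22)/(-22)) = (-3 - 360) - 1893*sqrt((1/2)*(-1/22)*(-27)) = -363 - 1893*sqrt(27/44) = -363 - 1893*3*sqrt(33)/22 = -363 - 5679*sqrt(33)/22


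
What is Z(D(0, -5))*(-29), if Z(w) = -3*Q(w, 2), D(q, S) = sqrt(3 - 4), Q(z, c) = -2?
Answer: -174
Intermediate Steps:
D(q, S) = I (D(q, S) = sqrt(-1) = I)
Z(w) = 6 (Z(w) = -3*(-2) = 6)
Z(D(0, -5))*(-29) = 6*(-29) = -174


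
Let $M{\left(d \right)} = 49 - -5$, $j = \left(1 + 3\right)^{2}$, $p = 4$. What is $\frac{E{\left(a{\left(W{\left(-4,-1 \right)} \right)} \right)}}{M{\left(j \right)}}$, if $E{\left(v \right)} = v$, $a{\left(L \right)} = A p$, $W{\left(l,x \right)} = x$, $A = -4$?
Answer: $- \frac{8}{27} \approx -0.2963$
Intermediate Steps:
$a{\left(L \right)} = -16$ ($a{\left(L \right)} = \left(-4\right) 4 = -16$)
$j = 16$ ($j = 4^{2} = 16$)
$M{\left(d \right)} = 54$ ($M{\left(d \right)} = 49 + 5 = 54$)
$\frac{E{\left(a{\left(W{\left(-4,-1 \right)} \right)} \right)}}{M{\left(j \right)}} = - \frac{16}{54} = \left(-16\right) \frac{1}{54} = - \frac{8}{27}$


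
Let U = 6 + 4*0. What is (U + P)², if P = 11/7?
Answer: 2809/49 ≈ 57.327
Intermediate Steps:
U = 6 (U = 6 + 0 = 6)
P = 11/7 (P = 11*(⅐) = 11/7 ≈ 1.5714)
(U + P)² = (6 + 11/7)² = (53/7)² = 2809/49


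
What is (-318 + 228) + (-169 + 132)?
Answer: -127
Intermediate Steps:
(-318 + 228) + (-169 + 132) = -90 - 37 = -127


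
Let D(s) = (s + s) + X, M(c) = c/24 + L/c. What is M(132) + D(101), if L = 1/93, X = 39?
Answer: 3026035/12276 ≈ 246.50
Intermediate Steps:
L = 1/93 ≈ 0.010753
M(c) = c/24 + 1/(93*c)
D(s) = 39 + 2*s (D(s) = (s + s) + 39 = 2*s + 39 = 39 + 2*s)
M(132) + D(101) = ((1/24)*132 + (1/93)/132) + (39 + 2*101) = (11/2 + (1/93)*(1/132)) + (39 + 202) = (11/2 + 1/12276) + 241 = 67519/12276 + 241 = 3026035/12276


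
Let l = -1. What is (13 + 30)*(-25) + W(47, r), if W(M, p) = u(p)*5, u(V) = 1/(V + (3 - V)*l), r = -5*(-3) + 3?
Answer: -35470/33 ≈ -1074.8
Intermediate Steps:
r = 18 (r = 15 + 3 = 18)
u(V) = 1/(-3 + 2*V) (u(V) = 1/(V + (3 - V)*(-1)) = 1/(V + (-3 + V)) = 1/(-3 + 2*V))
W(M, p) = 5/(-3 + 2*p)
(13 + 30)*(-25) + W(47, r) = (13 + 30)*(-25) + 5/(-3 + 2*18) = 43*(-25) + 5/(-3 + 36) = -1075 + 5/33 = -35470/33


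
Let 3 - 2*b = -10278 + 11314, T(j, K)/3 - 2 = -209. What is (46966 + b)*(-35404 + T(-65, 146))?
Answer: -3346686475/2 ≈ -1.6733e+9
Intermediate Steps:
T(j, K) = -621 (T(j, K) = 6 + 3*(-209) = 6 - 627 = -621)
b = -1033/2 (b = 3/2 - (-10278 + 11314)/2 = 3/2 - ½*1036 = 3/2 - 518 = -1033/2 ≈ -516.50)
(46966 + b)*(-35404 + T(-65, 146)) = (46966 - 1033/2)*(-35404 - 621) = (92899/2)*(-36025) = -3346686475/2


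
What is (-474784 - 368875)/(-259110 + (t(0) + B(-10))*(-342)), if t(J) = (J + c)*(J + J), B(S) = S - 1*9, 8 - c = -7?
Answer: 843659/252612 ≈ 3.3397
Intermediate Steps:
c = 15 (c = 8 - 1*(-7) = 8 + 7 = 15)
B(S) = -9 + S (B(S) = S - 9 = -9 + S)
t(J) = 2*J*(15 + J) (t(J) = (J + 15)*(J + J) = (15 + J)*(2*J) = 2*J*(15 + J))
(-474784 - 368875)/(-259110 + (t(0) + B(-10))*(-342)) = (-474784 - 368875)/(-259110 + (2*0*(15 + 0) + (-9 - 10))*(-342)) = -843659/(-259110 + (2*0*15 - 19)*(-342)) = -843659/(-259110 + (0 - 19)*(-342)) = -843659/(-259110 - 19*(-342)) = -843659/(-259110 + 6498) = -843659/(-252612) = -843659*(-1/252612) = 843659/252612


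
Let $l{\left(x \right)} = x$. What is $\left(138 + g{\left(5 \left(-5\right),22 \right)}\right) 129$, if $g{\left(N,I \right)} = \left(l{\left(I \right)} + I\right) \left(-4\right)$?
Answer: $-4902$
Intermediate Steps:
$g{\left(N,I \right)} = - 8 I$ ($g{\left(N,I \right)} = \left(I + I\right) \left(-4\right) = 2 I \left(-4\right) = - 8 I$)
$\left(138 + g{\left(5 \left(-5\right),22 \right)}\right) 129 = \left(138 - 176\right) 129 = \left(-38\right) 129 = -4902$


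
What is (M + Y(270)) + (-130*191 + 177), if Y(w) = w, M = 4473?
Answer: -19910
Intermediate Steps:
(M + Y(270)) + (-130*191 + 177) = (4473 + 270) + (-130*191 + 177) = 4743 + (-24830 + 177) = 4743 - 24653 = -19910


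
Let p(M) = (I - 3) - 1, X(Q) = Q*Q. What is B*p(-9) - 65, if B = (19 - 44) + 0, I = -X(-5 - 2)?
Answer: 1260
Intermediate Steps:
X(Q) = Q²
I = -49 (I = -(-5 - 2)² = -1*(-7)² = -1*49 = -49)
p(M) = -53 (p(M) = (-49 - 3) - 1 = -52 - 1 = -53)
B = -25 (B = -25 + 0 = -25)
B*p(-9) - 65 = -25*(-53) - 65 = 1325 - 65 = 1260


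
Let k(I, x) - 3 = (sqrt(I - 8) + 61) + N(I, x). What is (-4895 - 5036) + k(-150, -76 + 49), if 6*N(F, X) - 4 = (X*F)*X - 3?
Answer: -168551/6 + I*sqrt(158) ≈ -28092.0 + 12.57*I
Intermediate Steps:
N(F, X) = 1/6 + F*X**2/6 (N(F, X) = 2/3 + ((X*F)*X - 3)/6 = 2/3 + ((F*X)*X - 3)/6 = 2/3 + (F*X**2 - 3)/6 = 2/3 + (-3 + F*X**2)/6 = 2/3 + (-1/2 + F*X**2/6) = 1/6 + F*X**2/6)
k(I, x) = 385/6 + sqrt(-8 + I) + I*x**2/6 (k(I, x) = 3 + ((sqrt(I - 8) + 61) + (1/6 + I*x**2/6)) = 3 + ((sqrt(-8 + I) + 61) + (1/6 + I*x**2/6)) = 3 + ((61 + sqrt(-8 + I)) + (1/6 + I*x**2/6)) = 3 + (367/6 + sqrt(-8 + I) + I*x**2/6) = 385/6 + sqrt(-8 + I) + I*x**2/6)
(-4895 - 5036) + k(-150, -76 + 49) = (-4895 - 5036) + (385/6 + sqrt(-8 - 150) + (1/6)*(-150)*(-76 + 49)**2) = -9931 + (385/6 + sqrt(-158) + (1/6)*(-150)*(-27)**2) = -9931 + (385/6 + I*sqrt(158) + (1/6)*(-150)*729) = -9931 + (385/6 + I*sqrt(158) - 18225) = -9931 + (-108965/6 + I*sqrt(158)) = -168551/6 + I*sqrt(158)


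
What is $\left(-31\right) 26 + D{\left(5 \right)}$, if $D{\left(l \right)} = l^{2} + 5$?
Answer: $-776$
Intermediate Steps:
$D{\left(l \right)} = 5 + l^{2}$
$\left(-31\right) 26 + D{\left(5 \right)} = \left(-31\right) 26 + \left(5 + 5^{2}\right) = -806 + \left(5 + 25\right) = -806 + 30 = -776$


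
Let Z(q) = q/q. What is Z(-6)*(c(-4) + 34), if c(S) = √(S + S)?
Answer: 34 + 2*I*√2 ≈ 34.0 + 2.8284*I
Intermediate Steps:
c(S) = √2*√S (c(S) = √(2*S) = √2*√S)
Z(q) = 1
Z(-6)*(c(-4) + 34) = 1*(√2*√(-4) + 34) = 1*(√2*(2*I) + 34) = 1*(2*I*√2 + 34) = 1*(34 + 2*I*√2) = 34 + 2*I*√2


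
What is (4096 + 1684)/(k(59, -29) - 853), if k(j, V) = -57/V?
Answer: -8381/1234 ≈ -6.7917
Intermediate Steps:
(4096 + 1684)/(k(59, -29) - 853) = (4096 + 1684)/(-57/(-29) - 853) = 5780/(-57*(-1/29) - 853) = 5780/(57/29 - 853) = 5780/(-24680/29) = 5780*(-29/24680) = -8381/1234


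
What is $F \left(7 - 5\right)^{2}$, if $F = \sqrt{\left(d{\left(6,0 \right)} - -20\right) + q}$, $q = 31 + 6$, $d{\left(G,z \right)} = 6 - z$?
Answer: $12 \sqrt{7} \approx 31.749$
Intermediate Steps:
$q = 37$
$F = 3 \sqrt{7}$ ($F = \sqrt{\left(\left(6 - 0\right) - -20\right) + 37} = \sqrt{\left(\left(6 + 0\right) + 20\right) + 37} = \sqrt{\left(6 + 20\right) + 37} = \sqrt{26 + 37} = \sqrt{63} = 3 \sqrt{7} \approx 7.9373$)
$F \left(7 - 5\right)^{2} = 3 \sqrt{7} \left(7 - 5\right)^{2} = 3 \sqrt{7} \cdot 2^{2} = 3 \sqrt{7} \cdot 4 = 12 \sqrt{7}$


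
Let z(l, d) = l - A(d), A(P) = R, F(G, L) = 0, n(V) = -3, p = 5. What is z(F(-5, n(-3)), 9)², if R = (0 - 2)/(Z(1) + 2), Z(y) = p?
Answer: 4/49 ≈ 0.081633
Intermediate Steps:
Z(y) = 5
R = -2/7 (R = (0 - 2)/(5 + 2) = -2/7 ≈ -0.28571)
A(P) = -2/7
z(l, d) = 2/7 + l (z(l, d) = l - 1*(-2/7) = l + 2/7 = 2/7 + l)
z(F(-5, n(-3)), 9)² = (2/7 + 0)² = (2/7)² = 4/49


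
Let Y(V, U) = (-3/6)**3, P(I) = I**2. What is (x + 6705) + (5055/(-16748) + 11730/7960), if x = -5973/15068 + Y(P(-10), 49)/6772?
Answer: 1140269729231530541/170042935587296 ≈ 6705.8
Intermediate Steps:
Y(V, U) = -1/8 (Y(V, U) = (-3*1/6)**3 = (-1/2)**3 = -1/8)
x = -80902079/204080992 (x = -5973/15068 - 1/8/6772 = -5973*1/15068 - 1/8*1/6772 = -5973/15068 - 1/54176 = -80902079/204080992 ≈ -0.39642)
(x + 6705) + (5055/(-16748) + 11730/7960) = (-80902079/204080992 + 6705) + (5055/(-16748) + 11730/7960) = 1368282149281/204080992 + (5055*(-1/16748) + 11730*(1/7960)) = 1368282149281/204080992 + (-5055/16748 + 1173/796) = 1368282149281/204080992 + 1952703/1666426 = 1140269729231530541/170042935587296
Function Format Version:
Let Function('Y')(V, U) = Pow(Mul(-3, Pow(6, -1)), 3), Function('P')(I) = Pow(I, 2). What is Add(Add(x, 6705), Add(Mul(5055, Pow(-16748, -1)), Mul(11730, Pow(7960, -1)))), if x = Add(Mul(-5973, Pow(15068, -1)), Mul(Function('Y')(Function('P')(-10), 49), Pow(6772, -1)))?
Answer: Rational(1140269729231530541, 170042935587296) ≈ 6705.8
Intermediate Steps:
Function('Y')(V, U) = Rational(-1, 8) (Function('Y')(V, U) = Pow(Mul(-3, Rational(1, 6)), 3) = Pow(Rational(-1, 2), 3) = Rational(-1, 8))
x = Rational(-80902079, 204080992) (x = Add(Mul(-5973, Pow(15068, -1)), Mul(Rational(-1, 8), Pow(6772, -1))) = Add(Mul(-5973, Rational(1, 15068)), Mul(Rational(-1, 8), Rational(1, 6772))) = Add(Rational(-5973, 15068), Rational(-1, 54176)) = Rational(-80902079, 204080992) ≈ -0.39642)
Add(Add(x, 6705), Add(Mul(5055, Pow(-16748, -1)), Mul(11730, Pow(7960, -1)))) = Add(Add(Rational(-80902079, 204080992), 6705), Add(Mul(5055, Pow(-16748, -1)), Mul(11730, Pow(7960, -1)))) = Add(Rational(1368282149281, 204080992), Add(Mul(5055, Rational(-1, 16748)), Mul(11730, Rational(1, 7960)))) = Add(Rational(1368282149281, 204080992), Add(Rational(-5055, 16748), Rational(1173, 796))) = Add(Rational(1368282149281, 204080992), Rational(1952703, 1666426)) = Rational(1140269729231530541, 170042935587296)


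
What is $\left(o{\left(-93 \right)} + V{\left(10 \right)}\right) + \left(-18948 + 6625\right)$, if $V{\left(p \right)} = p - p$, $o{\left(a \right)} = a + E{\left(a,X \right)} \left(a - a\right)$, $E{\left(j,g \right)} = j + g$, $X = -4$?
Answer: $-12416$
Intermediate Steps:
$E{\left(j,g \right)} = g + j$
$o{\left(a \right)} = a$ ($o{\left(a \right)} = a + \left(-4 + a\right) \left(a - a\right) = a + \left(-4 + a\right) 0 = a + 0 = a$)
$V{\left(p \right)} = 0$
$\left(o{\left(-93 \right)} + V{\left(10 \right)}\right) + \left(-18948 + 6625\right) = \left(-93 + 0\right) + \left(-18948 + 6625\right) = -93 - 12323 = -12416$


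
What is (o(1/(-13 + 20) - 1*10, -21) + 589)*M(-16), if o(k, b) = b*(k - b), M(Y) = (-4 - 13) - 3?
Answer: -7100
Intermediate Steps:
M(Y) = -20 (M(Y) = -17 - 3 = -20)
(o(1/(-13 + 20) - 1*10, -21) + 589)*M(-16) = (-21*((1/(-13 + 20) - 1*10) - 1*(-21)) + 589)*(-20) = (-21*((1/7 - 10) + 21) + 589)*(-20) = (-21*((⅐ - 10) + 21) + 589)*(-20) = (-21*(-69/7 + 21) + 589)*(-20) = (-21*78/7 + 589)*(-20) = (-234 + 589)*(-20) = 355*(-20) = -7100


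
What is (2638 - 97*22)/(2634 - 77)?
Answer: 504/2557 ≈ 0.19711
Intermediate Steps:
(2638 - 97*22)/(2634 - 77) = (2638 - 2134)/2557 = 504*(1/2557) = 504/2557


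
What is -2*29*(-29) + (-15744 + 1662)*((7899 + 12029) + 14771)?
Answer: -488629636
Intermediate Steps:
-2*29*(-29) + (-15744 + 1662)*((7899 + 12029) + 14771) = -58*(-29) - 14082*(19928 + 14771) = 1682 - 14082*34699 = 1682 - 488631318 = -488629636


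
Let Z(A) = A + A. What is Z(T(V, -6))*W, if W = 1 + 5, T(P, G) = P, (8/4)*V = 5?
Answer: 30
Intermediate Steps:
V = 5/2 (V = (½)*5 = 5/2 ≈ 2.5000)
W = 6
Z(A) = 2*A
Z(T(V, -6))*W = (2*(5/2))*6 = 5*6 = 30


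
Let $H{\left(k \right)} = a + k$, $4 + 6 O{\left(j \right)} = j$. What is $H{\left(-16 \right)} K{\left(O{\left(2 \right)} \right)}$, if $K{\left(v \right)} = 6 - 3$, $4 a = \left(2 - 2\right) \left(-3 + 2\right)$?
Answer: $-48$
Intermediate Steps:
$O{\left(j \right)} = - \frac{2}{3} + \frac{j}{6}$
$a = 0$ ($a = \frac{\left(2 - 2\right) \left(-3 + 2\right)}{4} = \frac{0 \left(-1\right)}{4} = \frac{1}{4} \cdot 0 = 0$)
$H{\left(k \right)} = k$ ($H{\left(k \right)} = 0 + k = k$)
$K{\left(v \right)} = 3$
$H{\left(-16 \right)} K{\left(O{\left(2 \right)} \right)} = \left(-16\right) 3 = -48$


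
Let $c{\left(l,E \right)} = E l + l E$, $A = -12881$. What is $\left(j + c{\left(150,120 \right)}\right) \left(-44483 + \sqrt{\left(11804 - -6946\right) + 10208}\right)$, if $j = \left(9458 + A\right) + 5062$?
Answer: $-1674295637 + 37639 \sqrt{28958} \approx -1.6679 \cdot 10^{9}$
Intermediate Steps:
$j = 1639$ ($j = \left(9458 - 12881\right) + 5062 = -3423 + 5062 = 1639$)
$c{\left(l,E \right)} = 2 E l$ ($c{\left(l,E \right)} = E l + E l = 2 E l$)
$\left(j + c{\left(150,120 \right)}\right) \left(-44483 + \sqrt{\left(11804 - -6946\right) + 10208}\right) = \left(1639 + 2 \cdot 120 \cdot 150\right) \left(-44483 + \sqrt{\left(11804 - -6946\right) + 10208}\right) = \left(1639 + 36000\right) \left(-44483 + \sqrt{\left(11804 + 6946\right) + 10208}\right) = 37639 \left(-44483 + \sqrt{18750 + 10208}\right) = 37639 \left(-44483 + \sqrt{28958}\right) = -1674295637 + 37639 \sqrt{28958}$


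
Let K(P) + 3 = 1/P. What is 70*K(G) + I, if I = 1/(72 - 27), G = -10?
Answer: -9764/45 ≈ -216.98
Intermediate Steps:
I = 1/45 ≈ 0.022222
K(P) = -3 + 1/P
70*K(G) + I = 70*(-3 + 1/(-10)) + 1/45 = 70*(-3 - ⅒) + 1/45 = 70*(-31/10) + 1/45 = -217 + 1/45 = -9764/45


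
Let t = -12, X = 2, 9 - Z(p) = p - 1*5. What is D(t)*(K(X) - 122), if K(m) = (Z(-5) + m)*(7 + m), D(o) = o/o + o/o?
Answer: 134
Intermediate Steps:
Z(p) = 14 - p (Z(p) = 9 - (p - 1*5) = 9 - (p - 5) = 9 - (-5 + p) = 9 + (5 - p) = 14 - p)
D(o) = 2 (D(o) = 1 + 1 = 2)
K(m) = (7 + m)*(19 + m) (K(m) = ((14 - 1*(-5)) + m)*(7 + m) = ((14 + 5) + m)*(7 + m) = (19 + m)*(7 + m) = (7 + m)*(19 + m))
D(t)*(K(X) - 122) = 2*((133 + 2² + 26*2) - 122) = 2*((133 + 4 + 52) - 122) = 2*(189 - 122) = 2*67 = 134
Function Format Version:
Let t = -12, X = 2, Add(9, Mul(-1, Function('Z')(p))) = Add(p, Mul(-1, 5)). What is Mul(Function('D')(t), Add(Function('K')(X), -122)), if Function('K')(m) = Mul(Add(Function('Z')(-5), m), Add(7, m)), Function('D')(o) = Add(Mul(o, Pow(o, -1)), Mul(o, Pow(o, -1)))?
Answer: 134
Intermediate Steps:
Function('Z')(p) = Add(14, Mul(-1, p)) (Function('Z')(p) = Add(9, Mul(-1, Add(p, Mul(-1, 5)))) = Add(9, Mul(-1, Add(p, -5))) = Add(9, Mul(-1, Add(-5, p))) = Add(9, Add(5, Mul(-1, p))) = Add(14, Mul(-1, p)))
Function('D')(o) = 2 (Function('D')(o) = Add(1, 1) = 2)
Function('K')(m) = Mul(Add(7, m), Add(19, m)) (Function('K')(m) = Mul(Add(Add(14, Mul(-1, -5)), m), Add(7, m)) = Mul(Add(Add(14, 5), m), Add(7, m)) = Mul(Add(19, m), Add(7, m)) = Mul(Add(7, m), Add(19, m)))
Mul(Function('D')(t), Add(Function('K')(X), -122)) = Mul(2, Add(Add(133, Pow(2, 2), Mul(26, 2)), -122)) = Mul(2, Add(Add(133, 4, 52), -122)) = Mul(2, Add(189, -122)) = Mul(2, 67) = 134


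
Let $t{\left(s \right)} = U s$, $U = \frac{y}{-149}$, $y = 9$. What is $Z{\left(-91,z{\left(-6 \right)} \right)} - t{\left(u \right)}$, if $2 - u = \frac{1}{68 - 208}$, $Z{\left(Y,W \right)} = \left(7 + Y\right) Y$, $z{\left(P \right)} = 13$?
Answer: $\frac{159456369}{20860} \approx 7644.1$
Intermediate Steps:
$Z{\left(Y,W \right)} = Y \left(7 + Y\right)$
$U = - \frac{9}{149}$ ($U = \frac{9}{-149} = 9 \left(- \frac{1}{149}\right) = - \frac{9}{149} \approx -0.060403$)
$u = \frac{281}{140}$ ($u = 2 - \frac{1}{68 - 208} = 2 - \frac{1}{-140} = 2 - - \frac{1}{140} = 2 + \frac{1}{140} = \frac{281}{140} \approx 2.0071$)
$t{\left(s \right)} = - \frac{9 s}{149}$
$Z{\left(-91,z{\left(-6 \right)} \right)} - t{\left(u \right)} = - 91 \left(7 - 91\right) - \left(- \frac{9}{149}\right) \frac{281}{140} = \left(-91\right) \left(-84\right) - - \frac{2529}{20860} = 7644 + \frac{2529}{20860} = \frac{159456369}{20860}$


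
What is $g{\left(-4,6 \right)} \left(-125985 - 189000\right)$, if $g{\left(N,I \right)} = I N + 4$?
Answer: $6299700$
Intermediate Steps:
$g{\left(N,I \right)} = 4 + I N$
$g{\left(-4,6 \right)} \left(-125985 - 189000\right) = \left(4 + 6 \left(-4\right)\right) \left(-125985 - 189000\right) = \left(4 - 24\right) \left(-125985 - 189000\right) = \left(-20\right) \left(-314985\right) = 6299700$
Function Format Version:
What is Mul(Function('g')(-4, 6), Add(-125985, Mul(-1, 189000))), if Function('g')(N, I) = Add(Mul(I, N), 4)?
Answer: 6299700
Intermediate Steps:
Function('g')(N, I) = Add(4, Mul(I, N))
Mul(Function('g')(-4, 6), Add(-125985, Mul(-1, 189000))) = Mul(Add(4, Mul(6, -4)), Add(-125985, Mul(-1, 189000))) = Mul(Add(4, -24), Add(-125985, -189000)) = Mul(-20, -314985) = 6299700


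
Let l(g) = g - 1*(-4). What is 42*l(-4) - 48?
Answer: -48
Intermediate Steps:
l(g) = 4 + g (l(g) = g + 4 = 4 + g)
42*l(-4) - 48 = 42*(4 - 4) - 48 = 42*0 - 48 = 0 - 48 = -48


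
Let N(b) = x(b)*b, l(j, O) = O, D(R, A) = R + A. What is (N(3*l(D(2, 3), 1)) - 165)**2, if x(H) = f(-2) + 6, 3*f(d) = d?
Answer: 22201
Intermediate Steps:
f(d) = d/3
D(R, A) = A + R
x(H) = 16/3 (x(H) = (1/3)*(-2) + 6 = -2/3 + 6 = 16/3)
N(b) = 16*b/3
(N(3*l(D(2, 3), 1)) - 165)**2 = (16*(3*1)/3 - 165)**2 = ((16/3)*3 - 165)**2 = (16 - 165)**2 = (-149)**2 = 22201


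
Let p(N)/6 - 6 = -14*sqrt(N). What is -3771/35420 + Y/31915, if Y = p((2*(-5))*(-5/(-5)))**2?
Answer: -39595113/17391220 - 6048*I*sqrt(10)/31915 ≈ -2.2767 - 0.59926*I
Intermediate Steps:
p(N) = 36 - 84*sqrt(N) (p(N) = 36 + 6*(-14*sqrt(N)) = 36 - 84*sqrt(N))
Y = (36 - 84*I*sqrt(10))**2 (Y = (36 - 84*sqrt(-10))**2 = (36 - 84*I*sqrt(10))**2 ≈ -69264.0 - 19125.0*I)
-3771/35420 + Y/31915 = -3771/35420 + (-69264 - 6048*I*sqrt(10))/31915 = -3771*1/35420 + (-69264 - 6048*I*sqrt(10))*(1/31915) = -3771/35420 + (-5328/2455 - 6048*I*sqrt(10)/31915) = -39595113/17391220 - 6048*I*sqrt(10)/31915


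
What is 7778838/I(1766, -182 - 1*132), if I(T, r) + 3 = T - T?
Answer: -2592946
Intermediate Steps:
I(T, r) = -3 (I(T, r) = -3 + (T - T) = -3 + 0 = -3)
7778838/I(1766, -182 - 1*132) = 7778838/(-3) = 7778838*(-⅓) = -2592946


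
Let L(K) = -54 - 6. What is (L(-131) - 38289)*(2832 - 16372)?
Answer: 519245460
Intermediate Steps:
L(K) = -60
(L(-131) - 38289)*(2832 - 16372) = (-60 - 38289)*(2832 - 16372) = -38349*(-13540) = 519245460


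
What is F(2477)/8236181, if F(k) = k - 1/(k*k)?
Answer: 15197705332/50533327374749 ≈ 0.00030075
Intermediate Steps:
F(k) = k - 1/k²
F(2477)/8236181 = (2477 - 1/2477²)/8236181 = (2477 - 1*1/6135529)*(1/8236181) = (2477 - 1/6135529)*(1/8236181) = (15197705332/6135529)*(1/8236181) = 15197705332/50533327374749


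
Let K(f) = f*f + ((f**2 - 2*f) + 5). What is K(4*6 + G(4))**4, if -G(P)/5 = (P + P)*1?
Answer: 90842562801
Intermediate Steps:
G(P) = -10*P (G(P) = -5*(P + P) = -5*2*P = -10*P)
K(f) = 5 - 2*f + 2*f**2 (K(f) = f**2 + (5 + f**2 - 2*f) = 5 - 2*f + 2*f**2)
K(4*6 + G(4))**4 = (5 - 2*(4*6 - 10*4) + 2*(4*6 - 10*4)**2)**4 = (5 - 2*(24 - 40) + 2*(24 - 40)**2)**4 = (5 - 2*(-16) + 2*(-16)**2)**4 = (5 + 32 + 2*256)**4 = (5 + 32 + 512)**4 = 549**4 = 90842562801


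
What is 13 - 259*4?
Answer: -1023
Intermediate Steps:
13 - 259*4 = 13 - 37*28 = 13 - 1036 = -1023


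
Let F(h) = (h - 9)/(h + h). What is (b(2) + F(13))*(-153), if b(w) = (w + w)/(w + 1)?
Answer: -2958/13 ≈ -227.54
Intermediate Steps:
b(w) = 2*w/(1 + w) (b(w) = (2*w)/(1 + w) = 2*w/(1 + w))
F(h) = (-9 + h)/(2*h) (F(h) = (-9 + h)/((2*h)) = (-9 + h)*(1/(2*h)) = (-9 + h)/(2*h))
(b(2) + F(13))*(-153) = (2*2/(1 + 2) + (1/2)*(-9 + 13)/13)*(-153) = (2*2/3 + (1/2)*(1/13)*4)*(-153) = (2*2*(1/3) + 2/13)*(-153) = (4/3 + 2/13)*(-153) = (58/39)*(-153) = -2958/13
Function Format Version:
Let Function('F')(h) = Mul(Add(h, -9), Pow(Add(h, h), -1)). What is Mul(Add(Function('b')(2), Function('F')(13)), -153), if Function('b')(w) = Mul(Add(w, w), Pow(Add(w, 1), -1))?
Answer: Rational(-2958, 13) ≈ -227.54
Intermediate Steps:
Function('b')(w) = Mul(2, w, Pow(Add(1, w), -1)) (Function('b')(w) = Mul(Mul(2, w), Pow(Add(1, w), -1)) = Mul(2, w, Pow(Add(1, w), -1)))
Function('F')(h) = Mul(Rational(1, 2), Pow(h, -1), Add(-9, h)) (Function('F')(h) = Mul(Add(-9, h), Pow(Mul(2, h), -1)) = Mul(Add(-9, h), Mul(Rational(1, 2), Pow(h, -1))) = Mul(Rational(1, 2), Pow(h, -1), Add(-9, h)))
Mul(Add(Function('b')(2), Function('F')(13)), -153) = Mul(Add(Mul(2, 2, Pow(Add(1, 2), -1)), Mul(Rational(1, 2), Pow(13, -1), Add(-9, 13))), -153) = Mul(Add(Mul(2, 2, Pow(3, -1)), Mul(Rational(1, 2), Rational(1, 13), 4)), -153) = Mul(Add(Mul(2, 2, Rational(1, 3)), Rational(2, 13)), -153) = Mul(Add(Rational(4, 3), Rational(2, 13)), -153) = Mul(Rational(58, 39), -153) = Rational(-2958, 13)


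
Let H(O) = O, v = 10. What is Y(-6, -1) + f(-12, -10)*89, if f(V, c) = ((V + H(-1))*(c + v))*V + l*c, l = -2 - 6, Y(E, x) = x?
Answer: 7119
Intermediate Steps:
l = -8
f(V, c) = -8*c + V*(-1 + V)*(10 + c) (f(V, c) = ((V - 1)*(c + 10))*V - 8*c = ((-1 + V)*(10 + c))*V - 8*c = V*(-1 + V)*(10 + c) - 8*c = -8*c + V*(-1 + V)*(10 + c))
Y(-6, -1) + f(-12, -10)*89 = -1 + (-10*(-12) - 8*(-10) + 10*(-12)² - 10*(-12)² - 1*(-12)*(-10))*89 = -1 + (120 + 80 + 10*144 - 10*144 - 120)*89 = -1 + (120 + 80 + 1440 - 1440 - 120)*89 = -1 + 80*89 = -1 + 7120 = 7119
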